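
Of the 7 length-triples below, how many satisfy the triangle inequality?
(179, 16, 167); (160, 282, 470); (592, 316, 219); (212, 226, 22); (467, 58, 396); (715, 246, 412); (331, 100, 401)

(16,167,179): 16+167 > 179 → valid
(160,282,470): 160+282 ≤ 470 → not valid
(219,316,592): 219+316 ≤ 592 → not valid
(22,212,226): 22+212 > 226 → valid
(58,396,467): 58+396 ≤ 467 → not valid
(246,412,715): 246+412 ≤ 715 → not valid
(100,331,401): 100+331 > 401 → valid
3 of the 7 triples form a triangle.

3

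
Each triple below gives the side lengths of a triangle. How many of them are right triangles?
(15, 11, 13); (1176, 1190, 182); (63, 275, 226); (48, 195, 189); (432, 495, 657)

(15,11,13): 11²+13² = 290 > 225 = 15² → acute
(1176,1190,182): 182²+1176² = 1416100 = 1190² → right
(63,275,226): 63²+226² = 55045 < 75625 = 275² → obtuse
(48,195,189): 48²+189² = 38025 = 195² → right
(432,495,657): 432²+495² = 431649 = 657² → right
3 of the 5 are right.

3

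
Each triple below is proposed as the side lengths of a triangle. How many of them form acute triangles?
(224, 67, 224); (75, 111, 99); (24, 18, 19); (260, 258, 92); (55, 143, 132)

4

(224,67,224): 67²+224² = 54665 > 50176 = 224² → acute
(75,111,99): 75²+99² = 15426 > 12321 = 111² → acute
(24,18,19): 18²+19² = 685 > 576 = 24² → acute
(260,258,92): 92²+258² = 75028 > 67600 = 260² → acute
(55,143,132): 55²+132² = 20449 = 143² → right
4 of the 5 are acute.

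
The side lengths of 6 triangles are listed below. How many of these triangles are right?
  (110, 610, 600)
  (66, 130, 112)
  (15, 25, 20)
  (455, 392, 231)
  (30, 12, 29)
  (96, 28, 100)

(110,610,600): 110²+600² = 372100 = 610² → right
(66,130,112): 66²+112² = 16900 = 130² → right
(15,25,20): 15²+20² = 625 = 25² → right
(455,392,231): 231²+392² = 207025 = 455² → right
(30,12,29): 12²+29² = 985 > 900 = 30² → acute
(96,28,100): 28²+96² = 10000 = 100² → right
5 of the 6 are right.

5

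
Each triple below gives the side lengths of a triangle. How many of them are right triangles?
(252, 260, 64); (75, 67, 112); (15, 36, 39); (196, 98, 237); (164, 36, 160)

3

(252,260,64): 64²+252² = 67600 = 260² → right
(75,67,112): 67²+75² = 10114 < 12544 = 112² → obtuse
(15,36,39): 15²+36² = 1521 = 39² → right
(196,98,237): 98²+196² = 48020 < 56169 = 237² → obtuse
(164,36,160): 36²+160² = 26896 = 164² → right
3 of the 5 are right.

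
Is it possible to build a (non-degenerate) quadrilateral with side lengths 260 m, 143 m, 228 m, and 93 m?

A quadrilateral exists iff every side is shorter than the sum of the others — equivalently, the longest side is less than the sum of the rest.
Longest side 260 < 464 (sum of the remaining 3), so yes.

Yes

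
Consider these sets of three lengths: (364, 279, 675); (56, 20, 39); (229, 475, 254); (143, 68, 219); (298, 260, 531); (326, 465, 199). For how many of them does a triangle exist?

4

(279,364,675): 279+364 ≤ 675 → not valid
(20,39,56): 20+39 > 56 → valid
(229,254,475): 229+254 > 475 → valid
(68,143,219): 68+143 ≤ 219 → not valid
(260,298,531): 260+298 > 531 → valid
(199,326,465): 199+326 > 465 → valid
4 of the 6 triples form a triangle.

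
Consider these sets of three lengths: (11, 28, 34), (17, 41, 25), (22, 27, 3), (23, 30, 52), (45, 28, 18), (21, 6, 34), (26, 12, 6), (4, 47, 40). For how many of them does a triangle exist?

4

(11,28,34): 11+28 > 34 → valid
(17,25,41): 17+25 > 41 → valid
(3,22,27): 3+22 ≤ 27 → not valid
(23,30,52): 23+30 > 52 → valid
(18,28,45): 18+28 > 45 → valid
(6,21,34): 6+21 ≤ 34 → not valid
(6,12,26): 6+12 ≤ 26 → not valid
(4,40,47): 4+40 ≤ 47 → not valid
4 of the 8 triples form a triangle.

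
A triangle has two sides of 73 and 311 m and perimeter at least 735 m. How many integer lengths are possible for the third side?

33

Triangle inequality: 238 < x < 384. Perimeter ≥ 735 gives x ≥ 735 − 73 − 311 = 351.
So 351 ≤ x < 384; integers 351 through 383: 33 values.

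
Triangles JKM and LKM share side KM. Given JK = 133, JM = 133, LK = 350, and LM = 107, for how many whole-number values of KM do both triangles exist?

22

From triangle JKM: 0 < KM < 266.
From triangle LKM: 243 < KM < 457.
Intersection: 243 < KM < 266, so integers 244 through 265: 22 values.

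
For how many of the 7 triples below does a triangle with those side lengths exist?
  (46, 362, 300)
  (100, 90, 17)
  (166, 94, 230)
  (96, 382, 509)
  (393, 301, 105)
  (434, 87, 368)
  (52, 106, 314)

4

(46,300,362): 46+300 ≤ 362 → not valid
(17,90,100): 17+90 > 100 → valid
(94,166,230): 94+166 > 230 → valid
(96,382,509): 96+382 ≤ 509 → not valid
(105,301,393): 105+301 > 393 → valid
(87,368,434): 87+368 > 434 → valid
(52,106,314): 52+106 ≤ 314 → not valid
4 of the 7 triples form a triangle.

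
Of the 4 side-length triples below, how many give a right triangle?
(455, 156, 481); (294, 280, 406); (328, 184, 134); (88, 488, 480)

(455,156,481): 156²+455² = 231361 = 481² → right
(294,280,406): 280²+294² = 164836 = 406² → right
(328,184,134): 134+184 ≤ 328, not a triangle
(88,488,480): 88²+480² = 238144 = 488² → right
3 of the 4 are right.

3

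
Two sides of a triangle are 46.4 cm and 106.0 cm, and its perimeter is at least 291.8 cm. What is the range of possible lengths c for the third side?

Triangle inequality alone gives 59.6 < c < 152.4.
The perimeter condition gives c ≥ 291.8 − 46.4 − 106.0 = 139.4.
Intersecting the two: 139.4 ≤ c < 152.4.

139.4 ≤ c < 152.4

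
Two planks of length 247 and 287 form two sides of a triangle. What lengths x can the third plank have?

By the triangle inequality, x must be less than 247 + 287 = 534 and greater than |247 − 287| = 40.

40 < x < 534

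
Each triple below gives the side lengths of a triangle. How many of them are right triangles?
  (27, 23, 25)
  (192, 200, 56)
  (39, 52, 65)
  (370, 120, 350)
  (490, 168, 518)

4

(27,23,25): 23²+25² = 1154 > 729 = 27² → acute
(192,200,56): 56²+192² = 40000 = 200² → right
(39,52,65): 39²+52² = 4225 = 65² → right
(370,120,350): 120²+350² = 136900 = 370² → right
(490,168,518): 168²+490² = 268324 = 518² → right
4 of the 5 are right.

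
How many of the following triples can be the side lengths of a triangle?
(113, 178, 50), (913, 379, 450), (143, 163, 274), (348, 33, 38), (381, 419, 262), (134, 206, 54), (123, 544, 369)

(50,113,178): 50+113 ≤ 178 → not valid
(379,450,913): 379+450 ≤ 913 → not valid
(143,163,274): 143+163 > 274 → valid
(33,38,348): 33+38 ≤ 348 → not valid
(262,381,419): 262+381 > 419 → valid
(54,134,206): 54+134 ≤ 206 → not valid
(123,369,544): 123+369 ≤ 544 → not valid
2 of the 7 triples form a triangle.

2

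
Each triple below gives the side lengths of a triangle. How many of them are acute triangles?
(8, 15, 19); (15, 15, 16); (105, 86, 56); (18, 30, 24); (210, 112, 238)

1

(8,15,19): 8²+15² = 289 < 361 = 19² → obtuse
(15,15,16): 15²+15² = 450 > 256 = 16² → acute
(105,86,56): 56²+86² = 10532 < 11025 = 105² → obtuse
(18,30,24): 18²+24² = 900 = 30² → right
(210,112,238): 112²+210² = 56644 = 238² → right
1 of the 5 is acute.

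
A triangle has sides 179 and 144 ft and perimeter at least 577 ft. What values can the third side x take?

Triangle inequality alone gives 35 < x < 323.
The perimeter condition gives x ≥ 577 − 179 − 144 = 254.
Intersecting the two: 254 ≤ x < 323.

254 ≤ x < 323 ft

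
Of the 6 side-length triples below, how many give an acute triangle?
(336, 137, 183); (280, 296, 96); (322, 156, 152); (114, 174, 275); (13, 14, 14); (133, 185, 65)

(336,137,183): 137+183 ≤ 336, not a triangle
(280,296,96): 96²+280² = 87616 = 296² → right
(322,156,152): 152+156 ≤ 322, not a triangle
(114,174,275): 114²+174² = 43272 < 75625 = 275² → obtuse
(13,14,14): 13²+14² = 365 > 196 = 14² → acute
(133,185,65): 65²+133² = 21914 < 34225 = 185² → obtuse
1 of the 6 is acute.

1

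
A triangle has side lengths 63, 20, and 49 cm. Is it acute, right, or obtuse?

obtuse

Compare the square of the longest side to the sum of squares of the other two: 20² + 49² = 2801 < 3969 = 63².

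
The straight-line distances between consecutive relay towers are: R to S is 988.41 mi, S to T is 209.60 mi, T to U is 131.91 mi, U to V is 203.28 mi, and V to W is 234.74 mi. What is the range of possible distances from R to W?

208.88 ≤ RW ≤ 1767.94 mi

The maximum is all hops collinear in one direction: 988.41 + 209.60 + 131.91 + 203.28 + 234.74 = 1767.94.
The longest hop is 988.41; the others sum to 779.53. Folding the others back against it leaves at least 988.41 − 779.53 = 208.88.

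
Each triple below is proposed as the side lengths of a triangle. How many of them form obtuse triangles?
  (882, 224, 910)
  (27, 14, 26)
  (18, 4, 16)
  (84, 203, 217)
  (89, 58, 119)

(882,224,910): 224²+882² = 828100 = 910² → right
(27,14,26): 14²+26² = 872 > 729 = 27² → acute
(18,4,16): 4²+16² = 272 < 324 = 18² → obtuse
(84,203,217): 84²+203² = 48265 > 47089 = 217² → acute
(89,58,119): 58²+89² = 11285 < 14161 = 119² → obtuse
2 of the 5 are obtuse.

2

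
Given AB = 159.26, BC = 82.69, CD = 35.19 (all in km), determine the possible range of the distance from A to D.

The maximum is all hops collinear in one direction: 159.26 + 82.69 + 35.19 = 277.14.
The longest hop is 159.26; the others sum to 117.88. Folding the others back against it leaves at least 159.26 − 117.88 = 41.38.

41.38 ≤ AD ≤ 277.14 km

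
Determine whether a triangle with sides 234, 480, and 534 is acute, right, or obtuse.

right

Compare the square of the longest side to the sum of squares of the other two: 234² + 480² = 285156 = 534².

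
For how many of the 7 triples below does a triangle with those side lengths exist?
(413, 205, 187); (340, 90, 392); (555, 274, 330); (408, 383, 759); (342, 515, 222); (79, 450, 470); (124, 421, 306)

6

(187,205,413): 187+205 ≤ 413 → not valid
(90,340,392): 90+340 > 392 → valid
(274,330,555): 274+330 > 555 → valid
(383,408,759): 383+408 > 759 → valid
(222,342,515): 222+342 > 515 → valid
(79,450,470): 79+450 > 470 → valid
(124,306,421): 124+306 > 421 → valid
6 of the 7 triples form a triangle.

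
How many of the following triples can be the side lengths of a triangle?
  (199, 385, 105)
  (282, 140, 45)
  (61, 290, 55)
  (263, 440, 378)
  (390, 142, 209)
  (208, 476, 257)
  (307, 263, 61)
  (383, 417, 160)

3

(105,199,385): 105+199 ≤ 385 → not valid
(45,140,282): 45+140 ≤ 282 → not valid
(55,61,290): 55+61 ≤ 290 → not valid
(263,378,440): 263+378 > 440 → valid
(142,209,390): 142+209 ≤ 390 → not valid
(208,257,476): 208+257 ≤ 476 → not valid
(61,263,307): 61+263 > 307 → valid
(160,383,417): 160+383 > 417 → valid
3 of the 8 triples form a triangle.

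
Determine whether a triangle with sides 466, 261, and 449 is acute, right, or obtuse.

Compare the square of the longest side to the sum of squares of the other two: 261² + 449² = 269722 > 217156 = 466².

acute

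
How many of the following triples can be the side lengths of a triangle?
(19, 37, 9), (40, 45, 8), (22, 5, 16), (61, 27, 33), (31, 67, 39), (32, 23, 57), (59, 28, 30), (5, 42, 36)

(9,19,37): 9+19 ≤ 37 → not valid
(8,40,45): 8+40 > 45 → valid
(5,16,22): 5+16 ≤ 22 → not valid
(27,33,61): 27+33 ≤ 61 → not valid
(31,39,67): 31+39 > 67 → valid
(23,32,57): 23+32 ≤ 57 → not valid
(28,30,59): 28+30 ≤ 59 → not valid
(5,36,42): 5+36 ≤ 42 → not valid
2 of the 8 triples form a triangle.

2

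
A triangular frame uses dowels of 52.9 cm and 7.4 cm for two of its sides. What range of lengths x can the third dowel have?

By the triangle inequality, x must be less than 52.9 + 7.4 = 60.3 and greater than |52.9 − 7.4| = 45.5.

45.5 < x < 60.3 (cm)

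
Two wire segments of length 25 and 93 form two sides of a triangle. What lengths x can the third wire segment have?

By the triangle inequality, x must be less than 25 + 93 = 118 and greater than |25 − 93| = 68.

68 < x < 118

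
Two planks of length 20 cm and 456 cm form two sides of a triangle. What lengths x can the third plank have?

By the triangle inequality, x must be less than 20 + 456 = 476 and greater than |20 − 456| = 436.

436 < x < 476 (cm)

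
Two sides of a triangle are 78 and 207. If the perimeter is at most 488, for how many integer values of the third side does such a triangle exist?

Triangle inequality: 129 < x < 285. Perimeter ≤ 488 gives x ≤ 488 − 78 − 207 = 203.
So 129 < x ≤ 203; integers 130 through 203: 74 values.

74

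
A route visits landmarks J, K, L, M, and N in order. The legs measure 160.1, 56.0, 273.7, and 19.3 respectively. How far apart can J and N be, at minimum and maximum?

38.3 ≤ JN ≤ 509.1

The maximum is all hops collinear in one direction: 160.1 + 56.0 + 273.7 + 19.3 = 509.1.
The longest hop is 273.7; the others sum to 235.4. Folding the others back against it leaves at least 273.7 − 235.4 = 38.3.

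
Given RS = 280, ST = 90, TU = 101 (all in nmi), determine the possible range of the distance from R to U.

89 ≤ RU ≤ 471 nmi

The maximum is all hops collinear in one direction: 280 + 90 + 101 = 471.
The longest hop is 280; the others sum to 191. Folding the others back against it leaves at least 280 − 191 = 89.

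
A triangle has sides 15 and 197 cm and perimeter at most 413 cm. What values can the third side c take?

Triangle inequality alone gives 182 < c < 212.
The perimeter condition gives c ≤ 413 − 15 − 197 = 201.
Intersecting the two: 182 < c ≤ 201.

182 < c ≤ 201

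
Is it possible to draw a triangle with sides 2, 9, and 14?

The longest side is 14, but the other two sum to only 11.
11 < 14, so the triangle inequality fails.

No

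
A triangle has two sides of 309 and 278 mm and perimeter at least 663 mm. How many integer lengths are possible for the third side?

511

Triangle inequality: 31 < x < 587. Perimeter ≥ 663 gives x ≥ 663 − 309 − 278 = 76.
So 76 ≤ x < 587; integers 76 through 586: 511 values.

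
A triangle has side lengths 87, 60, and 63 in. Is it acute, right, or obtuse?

Compare the square of the longest side to the sum of squares of the other two: 60² + 63² = 7569 = 87².

right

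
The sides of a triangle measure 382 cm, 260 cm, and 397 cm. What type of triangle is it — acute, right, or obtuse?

Compare the square of the longest side to the sum of squares of the other two: 260² + 382² = 213524 > 157609 = 397².

acute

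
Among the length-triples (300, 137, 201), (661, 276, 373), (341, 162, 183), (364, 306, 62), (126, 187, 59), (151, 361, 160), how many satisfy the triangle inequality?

3

(137,201,300): 137+201 > 300 → valid
(276,373,661): 276+373 ≤ 661 → not valid
(162,183,341): 162+183 > 341 → valid
(62,306,364): 62+306 > 364 → valid
(59,126,187): 59+126 ≤ 187 → not valid
(151,160,361): 151+160 ≤ 361 → not valid
3 of the 6 triples form a triangle.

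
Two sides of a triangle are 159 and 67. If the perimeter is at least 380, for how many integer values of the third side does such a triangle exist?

72

Triangle inequality: 92 < x < 226. Perimeter ≥ 380 gives x ≥ 380 − 159 − 67 = 154.
So 154 ≤ x < 226; integers 154 through 225: 72 values.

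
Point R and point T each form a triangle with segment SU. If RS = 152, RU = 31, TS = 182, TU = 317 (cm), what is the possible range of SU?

135 < SU < 183

From triangle RSU: |152 − 31| < SU < 152 + 31, i.e. 121 < SU < 183.
From triangle TSU: 135 < SU < 499.
Both must hold, so SU lies in the intersection.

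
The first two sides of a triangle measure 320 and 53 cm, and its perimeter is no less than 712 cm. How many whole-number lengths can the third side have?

Triangle inequality: 267 < x < 373. Perimeter ≥ 712 gives x ≥ 712 − 320 − 53 = 339.
So 339 ≤ x < 373; integers 339 through 372: 34 values.

34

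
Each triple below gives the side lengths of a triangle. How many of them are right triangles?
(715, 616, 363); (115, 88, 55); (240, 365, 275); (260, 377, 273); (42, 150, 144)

(715,616,363): 363²+616² = 511225 = 715² → right
(115,88,55): 55²+88² = 10769 < 13225 = 115² → obtuse
(240,365,275): 240²+275² = 133225 = 365² → right
(260,377,273): 260²+273² = 142129 = 377² → right
(42,150,144): 42²+144² = 22500 = 150² → right
4 of the 5 are right.

4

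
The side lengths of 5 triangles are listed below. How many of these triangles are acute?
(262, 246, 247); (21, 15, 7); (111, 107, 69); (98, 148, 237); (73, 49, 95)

2

(262,246,247): 246²+247² = 121525 > 68644 = 262² → acute
(21,15,7): 7²+15² = 274 < 441 = 21² → obtuse
(111,107,69): 69²+107² = 16210 > 12321 = 111² → acute
(98,148,237): 98²+148² = 31508 < 56169 = 237² → obtuse
(73,49,95): 49²+73² = 7730 < 9025 = 95² → obtuse
2 of the 5 are acute.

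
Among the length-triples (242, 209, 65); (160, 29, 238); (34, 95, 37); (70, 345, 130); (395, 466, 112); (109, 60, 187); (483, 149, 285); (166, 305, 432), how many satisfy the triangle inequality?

(65,209,242): 65+209 > 242 → valid
(29,160,238): 29+160 ≤ 238 → not valid
(34,37,95): 34+37 ≤ 95 → not valid
(70,130,345): 70+130 ≤ 345 → not valid
(112,395,466): 112+395 > 466 → valid
(60,109,187): 60+109 ≤ 187 → not valid
(149,285,483): 149+285 ≤ 483 → not valid
(166,305,432): 166+305 > 432 → valid
3 of the 8 triples form a triangle.

3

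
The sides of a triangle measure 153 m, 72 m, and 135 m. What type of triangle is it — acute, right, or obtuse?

Compare the square of the longest side to the sum of squares of the other two: 72² + 135² = 23409 = 153².

right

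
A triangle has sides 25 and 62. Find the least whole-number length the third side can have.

38

The third side must be strictly greater than |25 − 62| = 37.
The smallest integer above 37 is 38.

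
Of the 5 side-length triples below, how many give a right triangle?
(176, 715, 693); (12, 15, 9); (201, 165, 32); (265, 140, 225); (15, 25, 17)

3

(176,715,693): 176²+693² = 511225 = 715² → right
(12,15,9): 9²+12² = 225 = 15² → right
(201,165,32): 32+165 ≤ 201, not a triangle
(265,140,225): 140²+225² = 70225 = 265² → right
(15,25,17): 15²+17² = 514 < 625 = 25² → obtuse
3 of the 5 are right.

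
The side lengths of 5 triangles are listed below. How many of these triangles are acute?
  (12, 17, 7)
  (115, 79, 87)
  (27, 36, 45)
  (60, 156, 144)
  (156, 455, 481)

1

(12,17,7): 7²+12² = 193 < 289 = 17² → obtuse
(115,79,87): 79²+87² = 13810 > 13225 = 115² → acute
(27,36,45): 27²+36² = 2025 = 45² → right
(60,156,144): 60²+144² = 24336 = 156² → right
(156,455,481): 156²+455² = 231361 = 481² → right
1 of the 5 is acute.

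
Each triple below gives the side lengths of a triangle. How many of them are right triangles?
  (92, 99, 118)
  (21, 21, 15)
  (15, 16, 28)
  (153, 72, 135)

1

(92,99,118): 92²+99² = 18265 > 13924 = 118² → acute
(21,21,15): 15²+21² = 666 > 441 = 21² → acute
(15,16,28): 15²+16² = 481 < 784 = 28² → obtuse
(153,72,135): 72²+135² = 23409 = 153² → right
1 of the 4 is right.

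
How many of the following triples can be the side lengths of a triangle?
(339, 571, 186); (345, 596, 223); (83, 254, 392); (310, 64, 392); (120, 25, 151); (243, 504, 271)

1

(186,339,571): 186+339 ≤ 571 → not valid
(223,345,596): 223+345 ≤ 596 → not valid
(83,254,392): 83+254 ≤ 392 → not valid
(64,310,392): 64+310 ≤ 392 → not valid
(25,120,151): 25+120 ≤ 151 → not valid
(243,271,504): 243+271 > 504 → valid
1 of the 6 triples forms a triangle.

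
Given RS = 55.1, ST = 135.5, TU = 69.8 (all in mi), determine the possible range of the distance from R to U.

The maximum is all hops collinear in one direction: 55.1 + 135.5 + 69.8 = 260.4.
The longest hop is 135.5; the others sum to 124.9. Folding the others back against it leaves at least 135.5 − 124.9 = 10.6.

10.6 ≤ RU ≤ 260.4 mi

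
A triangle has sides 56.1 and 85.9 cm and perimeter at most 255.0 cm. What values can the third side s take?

29.8 < s ≤ 113.0

Triangle inequality alone gives 29.8 < s < 142.0.
The perimeter condition gives s ≤ 255.0 − 56.1 − 85.9 = 113.0.
Intersecting the two: 29.8 < s ≤ 113.0.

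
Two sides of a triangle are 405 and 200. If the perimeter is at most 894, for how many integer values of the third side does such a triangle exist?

84

Triangle inequality: 205 < x < 605. Perimeter ≤ 894 gives x ≤ 894 − 405 − 200 = 289.
So 205 < x ≤ 289; integers 206 through 289: 84 values.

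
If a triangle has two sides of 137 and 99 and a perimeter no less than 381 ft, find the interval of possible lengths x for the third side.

Triangle inequality alone gives 38 < x < 236.
The perimeter condition gives x ≥ 381 − 137 − 99 = 145.
Intersecting the two: 145 ≤ x < 236.

145 ≤ x < 236 ft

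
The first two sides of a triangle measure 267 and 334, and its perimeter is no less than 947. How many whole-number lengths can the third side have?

255

Triangle inequality: 67 < x < 601. Perimeter ≥ 947 gives x ≥ 947 − 267 − 334 = 346.
So 346 ≤ x < 601; integers 346 through 600: 255 values.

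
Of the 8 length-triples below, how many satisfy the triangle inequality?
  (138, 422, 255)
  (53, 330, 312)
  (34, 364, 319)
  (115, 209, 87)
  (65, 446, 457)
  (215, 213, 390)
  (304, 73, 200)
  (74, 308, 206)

(138,255,422): 138+255 ≤ 422 → not valid
(53,312,330): 53+312 > 330 → valid
(34,319,364): 34+319 ≤ 364 → not valid
(87,115,209): 87+115 ≤ 209 → not valid
(65,446,457): 65+446 > 457 → valid
(213,215,390): 213+215 > 390 → valid
(73,200,304): 73+200 ≤ 304 → not valid
(74,206,308): 74+206 ≤ 308 → not valid
3 of the 8 triples form a triangle.

3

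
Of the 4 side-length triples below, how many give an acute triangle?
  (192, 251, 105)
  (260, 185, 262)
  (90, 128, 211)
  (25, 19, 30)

2

(192,251,105): 105²+192² = 47889 < 63001 = 251² → obtuse
(260,185,262): 185²+260² = 101825 > 68644 = 262² → acute
(90,128,211): 90²+128² = 24484 < 44521 = 211² → obtuse
(25,19,30): 19²+25² = 986 > 900 = 30² → acute
2 of the 4 are acute.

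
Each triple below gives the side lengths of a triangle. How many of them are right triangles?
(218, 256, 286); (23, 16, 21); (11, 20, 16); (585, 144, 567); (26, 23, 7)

(218,256,286): 218²+256² = 113060 > 81796 = 286² → acute
(23,16,21): 16²+21² = 697 > 529 = 23² → acute
(11,20,16): 11²+16² = 377 < 400 = 20² → obtuse
(585,144,567): 144²+567² = 342225 = 585² → right
(26,23,7): 7²+23² = 578 < 676 = 26² → obtuse
1 of the 5 is right.

1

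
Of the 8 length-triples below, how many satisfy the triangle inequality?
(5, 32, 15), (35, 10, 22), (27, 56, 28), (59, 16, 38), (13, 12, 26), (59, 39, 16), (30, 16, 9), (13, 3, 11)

1

(5,15,32): 5+15 ≤ 32 → not valid
(10,22,35): 10+22 ≤ 35 → not valid
(27,28,56): 27+28 ≤ 56 → not valid
(16,38,59): 16+38 ≤ 59 → not valid
(12,13,26): 12+13 ≤ 26 → not valid
(16,39,59): 16+39 ≤ 59 → not valid
(9,16,30): 9+16 ≤ 30 → not valid
(3,11,13): 3+11 > 13 → valid
1 of the 8 triples forms a triangle.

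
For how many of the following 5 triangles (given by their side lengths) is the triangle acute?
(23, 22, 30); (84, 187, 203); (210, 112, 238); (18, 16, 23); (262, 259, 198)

4

(23,22,30): 22²+23² = 1013 > 900 = 30² → acute
(84,187,203): 84²+187² = 42025 > 41209 = 203² → acute
(210,112,238): 112²+210² = 56644 = 238² → right
(18,16,23): 16²+18² = 580 > 529 = 23² → acute
(262,259,198): 198²+259² = 106285 > 68644 = 262² → acute
4 of the 5 are acute.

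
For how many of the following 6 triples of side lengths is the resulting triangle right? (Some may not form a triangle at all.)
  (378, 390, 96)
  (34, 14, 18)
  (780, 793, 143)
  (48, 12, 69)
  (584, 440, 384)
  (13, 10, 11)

3

(378,390,96): 96²+378² = 152100 = 390² → right
(34,14,18): 14+18 ≤ 34, not a triangle
(780,793,143): 143²+780² = 628849 = 793² → right
(48,12,69): 12+48 ≤ 69, not a triangle
(584,440,384): 384²+440² = 341056 = 584² → right
(13,10,11): 10²+11² = 221 > 169 = 13² → acute
3 of the 6 are right.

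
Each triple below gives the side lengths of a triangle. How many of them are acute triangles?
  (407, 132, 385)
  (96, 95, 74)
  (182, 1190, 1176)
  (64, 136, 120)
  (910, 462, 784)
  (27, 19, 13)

1

(407,132,385): 132²+385² = 165649 = 407² → right
(96,95,74): 74²+95² = 14501 > 9216 = 96² → acute
(182,1190,1176): 182²+1176² = 1416100 = 1190² → right
(64,136,120): 64²+120² = 18496 = 136² → right
(910,462,784): 462²+784² = 828100 = 910² → right
(27,19,13): 13²+19² = 530 < 729 = 27² → obtuse
1 of the 6 is acute.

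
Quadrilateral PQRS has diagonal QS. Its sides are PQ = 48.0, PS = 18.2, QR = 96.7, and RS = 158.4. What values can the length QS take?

61.7 < QS < 66.2

From triangle PQS: |48.0 − 18.2| < QS < 48.0 + 18.2, i.e. 29.8 < QS < 66.2.
From triangle RQS: 61.7 < QS < 255.1.
Both must hold, so QS lies in the intersection.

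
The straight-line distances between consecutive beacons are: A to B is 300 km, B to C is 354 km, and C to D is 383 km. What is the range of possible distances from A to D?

The maximum is all hops collinear in one direction: 300 + 354 + 383 = 1037.
The longest hop is 383; the others sum to 654. Since 383 ≤ 654, the path can fold back on itself completely, so the minimum distance is 0.

0 ≤ AD ≤ 1037 km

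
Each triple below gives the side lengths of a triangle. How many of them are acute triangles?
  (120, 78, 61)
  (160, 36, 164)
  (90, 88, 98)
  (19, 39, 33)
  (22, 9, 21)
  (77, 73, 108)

2

(120,78,61): 61²+78² = 9805 < 14400 = 120² → obtuse
(160,36,164): 36²+160² = 26896 = 164² → right
(90,88,98): 88²+90² = 15844 > 9604 = 98² → acute
(19,39,33): 19²+33² = 1450 < 1521 = 39² → obtuse
(22,9,21): 9²+21² = 522 > 484 = 22² → acute
(77,73,108): 73²+77² = 11258 < 11664 = 108² → obtuse
2 of the 6 are acute.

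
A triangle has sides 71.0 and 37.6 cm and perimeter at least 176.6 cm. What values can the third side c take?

Triangle inequality alone gives 33.4 < c < 108.6.
The perimeter condition gives c ≥ 176.6 − 71.0 − 37.6 = 68.0.
Intersecting the two: 68.0 ≤ c < 108.6.

68.0 ≤ c < 108.6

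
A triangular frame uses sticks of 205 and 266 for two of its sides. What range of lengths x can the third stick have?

By the triangle inequality, x must be less than 205 + 266 = 471 and greater than |205 − 266| = 61.

61 < x < 471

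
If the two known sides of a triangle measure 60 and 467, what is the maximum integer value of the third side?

526

The third side must be strictly less than 60 + 467 = 527.
The largest integer below 527 is 526.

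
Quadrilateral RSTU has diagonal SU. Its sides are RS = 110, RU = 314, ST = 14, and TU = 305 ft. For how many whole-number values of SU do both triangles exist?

27

From triangle RSU: 204 < SU < 424.
From triangle TSU: 291 < SU < 319.
Intersection: 291 < SU < 319, so integers 292 through 318: 27 values.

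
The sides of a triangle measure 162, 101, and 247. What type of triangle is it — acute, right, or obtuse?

Compare the square of the longest side to the sum of squares of the other two: 101² + 162² = 36445 < 61009 = 247².

obtuse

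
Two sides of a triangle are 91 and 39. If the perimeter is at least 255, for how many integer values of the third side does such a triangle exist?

Triangle inequality: 52 < x < 130. Perimeter ≥ 255 gives x ≥ 255 − 91 − 39 = 125.
So 125 ≤ x < 130; integers 125 through 129: 5 values.

5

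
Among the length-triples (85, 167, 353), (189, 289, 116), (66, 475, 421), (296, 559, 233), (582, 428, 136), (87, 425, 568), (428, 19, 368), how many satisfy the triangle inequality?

2

(85,167,353): 85+167 ≤ 353 → not valid
(116,189,289): 116+189 > 289 → valid
(66,421,475): 66+421 > 475 → valid
(233,296,559): 233+296 ≤ 559 → not valid
(136,428,582): 136+428 ≤ 582 → not valid
(87,425,568): 87+425 ≤ 568 → not valid
(19,368,428): 19+368 ≤ 428 → not valid
2 of the 7 triples form a triangle.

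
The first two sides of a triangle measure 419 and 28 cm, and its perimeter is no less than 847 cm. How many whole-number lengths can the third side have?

47

Triangle inequality: 391 < x < 447. Perimeter ≥ 847 gives x ≥ 847 − 419 − 28 = 400.
So 400 ≤ x < 447; integers 400 through 446: 47 values.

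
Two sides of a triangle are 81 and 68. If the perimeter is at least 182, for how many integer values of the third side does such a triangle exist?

116

Triangle inequality: 13 < x < 149. Perimeter ≥ 182 gives x ≥ 182 − 81 − 68 = 33.
So 33 ≤ x < 149; integers 33 through 148: 116 values.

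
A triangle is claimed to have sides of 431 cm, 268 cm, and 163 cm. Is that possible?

The two shorter sides sum to 431, exactly equal to the longest side 431.
That gives only a degenerate (flat) triangle — the inequality must be strict.

No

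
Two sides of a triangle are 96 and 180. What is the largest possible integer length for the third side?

The third side must be strictly less than 96 + 180 = 276.
The largest integer below 276 is 275.

275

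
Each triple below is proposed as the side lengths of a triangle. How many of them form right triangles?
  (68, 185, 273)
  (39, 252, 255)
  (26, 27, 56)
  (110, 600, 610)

2

(68,185,273): 68+185 ≤ 273, not a triangle
(39,252,255): 39²+252² = 65025 = 255² → right
(26,27,56): 26+27 ≤ 56, not a triangle
(110,600,610): 110²+600² = 372100 = 610² → right
2 of the 4 are right.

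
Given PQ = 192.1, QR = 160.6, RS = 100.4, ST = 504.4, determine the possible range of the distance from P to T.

51.3 ≤ PT ≤ 957.5

The maximum is all hops collinear in one direction: 192.1 + 160.6 + 100.4 + 504.4 = 957.5.
The longest hop is 504.4; the others sum to 453.1. Folding the others back against it leaves at least 504.4 − 453.1 = 51.3.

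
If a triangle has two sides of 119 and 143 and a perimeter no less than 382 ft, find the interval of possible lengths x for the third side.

Triangle inequality alone gives 24 < x < 262.
The perimeter condition gives x ≥ 382 − 119 − 143 = 120.
Intersecting the two: 120 ≤ x < 262.

120 ≤ x < 262 ft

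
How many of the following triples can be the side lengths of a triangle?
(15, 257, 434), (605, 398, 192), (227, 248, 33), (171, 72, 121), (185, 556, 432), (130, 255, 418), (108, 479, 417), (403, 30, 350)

4

(15,257,434): 15+257 ≤ 434 → not valid
(192,398,605): 192+398 ≤ 605 → not valid
(33,227,248): 33+227 > 248 → valid
(72,121,171): 72+121 > 171 → valid
(185,432,556): 185+432 > 556 → valid
(130,255,418): 130+255 ≤ 418 → not valid
(108,417,479): 108+417 > 479 → valid
(30,350,403): 30+350 ≤ 403 → not valid
4 of the 8 triples form a triangle.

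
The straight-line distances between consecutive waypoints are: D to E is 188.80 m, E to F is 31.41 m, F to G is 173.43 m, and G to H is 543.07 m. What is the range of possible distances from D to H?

The maximum is all hops collinear in one direction: 188.80 + 31.41 + 173.43 + 543.07 = 936.71.
The longest hop is 543.07; the others sum to 393.64. Folding the others back against it leaves at least 543.07 − 393.64 = 149.43.

149.43 ≤ DH ≤ 936.71 m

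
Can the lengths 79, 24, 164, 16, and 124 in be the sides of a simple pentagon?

Yes

A pentagon exists iff every side is shorter than the sum of the others — equivalently, the longest side is less than the sum of the rest.
Longest side 164 < 243 (sum of the remaining 4), so yes.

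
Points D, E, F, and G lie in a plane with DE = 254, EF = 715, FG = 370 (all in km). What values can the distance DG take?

The maximum is all hops collinear in one direction: 254 + 715 + 370 = 1339.
The longest hop is 715; the others sum to 624. Folding the others back against it leaves at least 715 − 624 = 91.

91 ≤ DG ≤ 1339 km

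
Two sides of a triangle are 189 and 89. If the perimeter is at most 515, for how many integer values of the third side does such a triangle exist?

Triangle inequality: 100 < x < 278. Perimeter ≤ 515 gives x ≤ 515 − 189 − 89 = 237.
So 100 < x ≤ 237; integers 101 through 237: 137 values.

137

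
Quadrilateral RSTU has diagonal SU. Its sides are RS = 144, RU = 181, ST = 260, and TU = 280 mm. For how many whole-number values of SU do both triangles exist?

287

From triangle RSU: 37 < SU < 325.
From triangle TSU: 20 < SU < 540.
Intersection: 37 < SU < 325, so integers 38 through 324: 287 values.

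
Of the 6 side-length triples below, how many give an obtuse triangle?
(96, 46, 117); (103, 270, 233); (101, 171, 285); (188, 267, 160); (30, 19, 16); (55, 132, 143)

4

(96,46,117): 46²+96² = 11332 < 13689 = 117² → obtuse
(103,270,233): 103²+233² = 64898 < 72900 = 270² → obtuse
(101,171,285): 101+171 ≤ 285, not a triangle
(188,267,160): 160²+188² = 60944 < 71289 = 267² → obtuse
(30,19,16): 16²+19² = 617 < 900 = 30² → obtuse
(55,132,143): 55²+132² = 20449 = 143² → right
4 of the 6 are obtuse.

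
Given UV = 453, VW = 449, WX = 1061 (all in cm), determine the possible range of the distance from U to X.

The maximum is all hops collinear in one direction: 453 + 449 + 1061 = 1963.
The longest hop is 1061; the others sum to 902. Folding the others back against it leaves at least 1061 − 902 = 159.

159 ≤ UX ≤ 1963 cm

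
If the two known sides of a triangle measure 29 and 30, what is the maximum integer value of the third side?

The third side must be strictly less than 29 + 30 = 59.
The largest integer below 59 is 58.

58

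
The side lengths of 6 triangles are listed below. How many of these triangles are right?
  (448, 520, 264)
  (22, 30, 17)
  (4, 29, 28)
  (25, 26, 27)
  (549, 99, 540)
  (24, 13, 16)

2

(448,520,264): 264²+448² = 270400 = 520² → right
(22,30,17): 17²+22² = 773 < 900 = 30² → obtuse
(4,29,28): 4²+28² = 800 < 841 = 29² → obtuse
(25,26,27): 25²+26² = 1301 > 729 = 27² → acute
(549,99,540): 99²+540² = 301401 = 549² → right
(24,13,16): 13²+16² = 425 < 576 = 24² → obtuse
2 of the 6 are right.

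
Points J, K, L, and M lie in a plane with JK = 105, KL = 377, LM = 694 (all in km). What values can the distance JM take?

212 ≤ JM ≤ 1176 km

The maximum is all hops collinear in one direction: 105 + 377 + 694 = 1176.
The longest hop is 694; the others sum to 482. Folding the others back against it leaves at least 694 − 482 = 212.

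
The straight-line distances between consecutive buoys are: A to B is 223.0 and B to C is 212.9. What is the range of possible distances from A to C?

By the triangle inequality, |223.0 − 212.9| ≤ AC ≤ 223.0 + 212.9.

10.1 ≤ AC ≤ 435.9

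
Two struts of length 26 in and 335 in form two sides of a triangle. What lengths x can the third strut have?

309 < x < 361

By the triangle inequality, x must be less than 26 + 335 = 361 and greater than |26 − 335| = 309.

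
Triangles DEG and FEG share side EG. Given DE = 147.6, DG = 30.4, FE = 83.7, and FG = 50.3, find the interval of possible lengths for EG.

117.2 < EG < 134.0

From triangle DEG: |147.6 − 30.4| < EG < 147.6 + 30.4, i.e. 117.2 < EG < 178.0.
From triangle FEG: 33.4 < EG < 134.0.
Both must hold, so EG lies in the intersection.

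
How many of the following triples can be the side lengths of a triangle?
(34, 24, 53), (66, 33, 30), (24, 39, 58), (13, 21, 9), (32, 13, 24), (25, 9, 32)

(24,34,53): 24+34 > 53 → valid
(30,33,66): 30+33 ≤ 66 → not valid
(24,39,58): 24+39 > 58 → valid
(9,13,21): 9+13 > 21 → valid
(13,24,32): 13+24 > 32 → valid
(9,25,32): 9+25 > 32 → valid
5 of the 6 triples form a triangle.

5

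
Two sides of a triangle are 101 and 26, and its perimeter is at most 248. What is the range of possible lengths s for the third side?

75 < s ≤ 121

Triangle inequality alone gives 75 < s < 127.
The perimeter condition gives s ≤ 248 − 101 − 26 = 121.
Intersecting the two: 75 < s ≤ 121.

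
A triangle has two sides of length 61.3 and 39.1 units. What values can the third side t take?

22.2 < t < 100.4

By the triangle inequality, t must be less than 61.3 + 39.1 = 100.4 and greater than |61.3 − 39.1| = 22.2.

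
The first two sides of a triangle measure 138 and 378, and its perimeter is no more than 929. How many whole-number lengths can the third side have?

173

Triangle inequality: 240 < x < 516. Perimeter ≤ 929 gives x ≤ 929 − 138 − 378 = 413.
So 240 < x ≤ 413; integers 241 through 413: 173 values.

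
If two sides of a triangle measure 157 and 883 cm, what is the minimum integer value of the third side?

The third side must be strictly greater than |157 − 883| = 726.
The smallest integer above 726 is 727.

727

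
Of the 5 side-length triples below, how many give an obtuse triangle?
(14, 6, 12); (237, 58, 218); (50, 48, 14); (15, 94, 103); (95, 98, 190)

4

(14,6,12): 6²+12² = 180 < 196 = 14² → obtuse
(237,58,218): 58²+218² = 50888 < 56169 = 237² → obtuse
(50,48,14): 14²+48² = 2500 = 50² → right
(15,94,103): 15²+94² = 9061 < 10609 = 103² → obtuse
(95,98,190): 95²+98² = 18629 < 36100 = 190² → obtuse
4 of the 5 are obtuse.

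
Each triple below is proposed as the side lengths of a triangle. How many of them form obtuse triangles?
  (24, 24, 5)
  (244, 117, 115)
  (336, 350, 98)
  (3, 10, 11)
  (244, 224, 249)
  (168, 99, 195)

1

(24,24,5): 5²+24² = 601 > 576 = 24² → acute
(244,117,115): 115+117 ≤ 244, not a triangle
(336,350,98): 98²+336² = 122500 = 350² → right
(3,10,11): 3²+10² = 109 < 121 = 11² → obtuse
(244,224,249): 224²+244² = 109712 > 62001 = 249² → acute
(168,99,195): 99²+168² = 38025 = 195² → right
1 of the 6 is obtuse.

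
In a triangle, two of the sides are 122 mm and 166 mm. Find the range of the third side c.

By the triangle inequality, c must be less than 122 + 166 = 288 and greater than |122 − 166| = 44.

44 < c < 288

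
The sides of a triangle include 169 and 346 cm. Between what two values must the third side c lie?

By the triangle inequality, c must be less than 169 + 346 = 515 and greater than |169 − 346| = 177.

177 < c < 515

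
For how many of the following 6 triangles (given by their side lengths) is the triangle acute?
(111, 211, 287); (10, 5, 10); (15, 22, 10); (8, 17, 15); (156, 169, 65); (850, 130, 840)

1

(111,211,287): 111²+211² = 56842 < 82369 = 287² → obtuse
(10,5,10): 5²+10² = 125 > 100 = 10² → acute
(15,22,10): 10²+15² = 325 < 484 = 22² → obtuse
(8,17,15): 8²+15² = 289 = 17² → right
(156,169,65): 65²+156² = 28561 = 169² → right
(850,130,840): 130²+840² = 722500 = 850² → right
1 of the 6 is acute.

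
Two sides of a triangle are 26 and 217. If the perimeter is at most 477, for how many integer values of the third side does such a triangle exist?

Triangle inequality: 191 < x < 243. Perimeter ≤ 477 gives x ≤ 477 − 26 − 217 = 234.
So 191 < x ≤ 234; integers 192 through 234: 43 values.

43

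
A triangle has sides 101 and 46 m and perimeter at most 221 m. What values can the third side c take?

Triangle inequality alone gives 55 < c < 147.
The perimeter condition gives c ≤ 221 − 101 − 46 = 74.
Intersecting the two: 55 < c ≤ 74.

55 < c ≤ 74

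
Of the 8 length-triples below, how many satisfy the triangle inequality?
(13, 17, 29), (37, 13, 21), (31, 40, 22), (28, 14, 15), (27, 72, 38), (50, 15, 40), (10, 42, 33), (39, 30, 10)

(13,17,29): 13+17 > 29 → valid
(13,21,37): 13+21 ≤ 37 → not valid
(22,31,40): 22+31 > 40 → valid
(14,15,28): 14+15 > 28 → valid
(27,38,72): 27+38 ≤ 72 → not valid
(15,40,50): 15+40 > 50 → valid
(10,33,42): 10+33 > 42 → valid
(10,30,39): 10+30 > 39 → valid
6 of the 8 triples form a triangle.

6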